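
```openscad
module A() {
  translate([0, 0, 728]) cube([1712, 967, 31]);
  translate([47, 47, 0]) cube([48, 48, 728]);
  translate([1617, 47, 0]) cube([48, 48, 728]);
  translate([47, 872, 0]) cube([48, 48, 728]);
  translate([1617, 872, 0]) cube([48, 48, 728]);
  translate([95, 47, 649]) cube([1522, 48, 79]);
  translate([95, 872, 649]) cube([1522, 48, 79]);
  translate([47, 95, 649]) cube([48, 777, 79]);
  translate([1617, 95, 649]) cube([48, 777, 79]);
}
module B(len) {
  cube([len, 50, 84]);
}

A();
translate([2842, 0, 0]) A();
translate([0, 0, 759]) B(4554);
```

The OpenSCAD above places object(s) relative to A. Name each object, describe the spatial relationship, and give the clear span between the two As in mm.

Second table starts at x = 2842; first ends at x = 1712; clear span = 2842 − 1712 = 1130 mm.

A is a table. B is a beam. A beam spans the tops of two tables. The clear span between the two tables is 1130 mm.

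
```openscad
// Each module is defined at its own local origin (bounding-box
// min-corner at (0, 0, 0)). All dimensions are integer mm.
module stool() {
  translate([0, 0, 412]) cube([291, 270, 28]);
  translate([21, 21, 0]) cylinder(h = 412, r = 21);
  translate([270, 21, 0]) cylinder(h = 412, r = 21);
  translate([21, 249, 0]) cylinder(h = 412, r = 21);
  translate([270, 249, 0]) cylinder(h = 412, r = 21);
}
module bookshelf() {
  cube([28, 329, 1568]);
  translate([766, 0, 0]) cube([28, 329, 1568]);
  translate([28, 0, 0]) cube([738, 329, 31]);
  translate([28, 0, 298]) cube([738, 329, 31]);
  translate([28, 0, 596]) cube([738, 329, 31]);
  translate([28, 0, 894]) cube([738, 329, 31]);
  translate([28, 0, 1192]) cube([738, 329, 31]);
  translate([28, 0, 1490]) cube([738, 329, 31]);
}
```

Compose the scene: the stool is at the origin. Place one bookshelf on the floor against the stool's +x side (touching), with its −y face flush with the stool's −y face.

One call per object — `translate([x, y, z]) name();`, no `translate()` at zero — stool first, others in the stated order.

stool();
translate([291, 0, 0]) bookshelf();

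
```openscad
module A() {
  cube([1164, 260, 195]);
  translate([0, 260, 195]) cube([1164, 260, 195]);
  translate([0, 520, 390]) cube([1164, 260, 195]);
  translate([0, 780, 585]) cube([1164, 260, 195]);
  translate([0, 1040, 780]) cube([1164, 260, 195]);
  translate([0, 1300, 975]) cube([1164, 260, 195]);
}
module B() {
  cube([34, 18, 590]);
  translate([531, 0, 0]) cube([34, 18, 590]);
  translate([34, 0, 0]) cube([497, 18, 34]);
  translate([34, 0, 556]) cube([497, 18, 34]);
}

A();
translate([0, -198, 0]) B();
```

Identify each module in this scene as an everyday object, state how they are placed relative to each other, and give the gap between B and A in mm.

The picture frame's nearest face is 180 mm from the staircase's −y face.

A is a staircase. B is a picture frame. The picture frame is on the floor beside the staircase on its −y side. The gap between the picture frame and the staircase is 180 mm.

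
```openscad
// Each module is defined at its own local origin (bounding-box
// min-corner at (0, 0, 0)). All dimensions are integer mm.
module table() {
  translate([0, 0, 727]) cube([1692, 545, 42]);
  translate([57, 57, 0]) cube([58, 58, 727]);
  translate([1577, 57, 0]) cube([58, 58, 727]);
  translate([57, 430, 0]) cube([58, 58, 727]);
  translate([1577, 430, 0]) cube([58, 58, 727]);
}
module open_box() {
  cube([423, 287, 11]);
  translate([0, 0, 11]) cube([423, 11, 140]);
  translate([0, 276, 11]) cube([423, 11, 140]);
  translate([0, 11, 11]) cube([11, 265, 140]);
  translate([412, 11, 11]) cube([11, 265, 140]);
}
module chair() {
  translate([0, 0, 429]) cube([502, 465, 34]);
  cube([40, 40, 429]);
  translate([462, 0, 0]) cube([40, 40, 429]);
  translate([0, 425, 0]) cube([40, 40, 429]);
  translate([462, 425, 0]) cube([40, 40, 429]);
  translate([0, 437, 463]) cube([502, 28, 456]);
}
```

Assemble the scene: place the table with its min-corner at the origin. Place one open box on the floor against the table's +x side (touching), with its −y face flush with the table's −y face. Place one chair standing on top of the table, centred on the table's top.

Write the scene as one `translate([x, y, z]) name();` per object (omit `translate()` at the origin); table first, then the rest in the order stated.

table();
translate([1692, 0, 0]) open_box();
translate([595, 40, 769]) chair();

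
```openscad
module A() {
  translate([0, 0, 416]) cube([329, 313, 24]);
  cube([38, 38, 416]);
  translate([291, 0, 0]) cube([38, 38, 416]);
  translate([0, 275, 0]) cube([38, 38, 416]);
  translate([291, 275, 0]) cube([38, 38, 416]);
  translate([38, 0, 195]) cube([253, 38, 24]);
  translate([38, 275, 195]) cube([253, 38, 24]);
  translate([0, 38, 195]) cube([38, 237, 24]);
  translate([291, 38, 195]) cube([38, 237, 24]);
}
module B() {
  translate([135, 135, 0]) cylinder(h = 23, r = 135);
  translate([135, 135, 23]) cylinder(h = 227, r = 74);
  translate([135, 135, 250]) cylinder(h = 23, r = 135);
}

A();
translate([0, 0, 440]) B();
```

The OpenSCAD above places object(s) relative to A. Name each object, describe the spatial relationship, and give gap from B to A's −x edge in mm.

The spool's min-x is at 0; the stool's min-x is 0; gap = 0 mm.

A is a stool. B is a spool. The spool is on top of the stool. The gap from the spool to the stool's −x edge is 0 mm.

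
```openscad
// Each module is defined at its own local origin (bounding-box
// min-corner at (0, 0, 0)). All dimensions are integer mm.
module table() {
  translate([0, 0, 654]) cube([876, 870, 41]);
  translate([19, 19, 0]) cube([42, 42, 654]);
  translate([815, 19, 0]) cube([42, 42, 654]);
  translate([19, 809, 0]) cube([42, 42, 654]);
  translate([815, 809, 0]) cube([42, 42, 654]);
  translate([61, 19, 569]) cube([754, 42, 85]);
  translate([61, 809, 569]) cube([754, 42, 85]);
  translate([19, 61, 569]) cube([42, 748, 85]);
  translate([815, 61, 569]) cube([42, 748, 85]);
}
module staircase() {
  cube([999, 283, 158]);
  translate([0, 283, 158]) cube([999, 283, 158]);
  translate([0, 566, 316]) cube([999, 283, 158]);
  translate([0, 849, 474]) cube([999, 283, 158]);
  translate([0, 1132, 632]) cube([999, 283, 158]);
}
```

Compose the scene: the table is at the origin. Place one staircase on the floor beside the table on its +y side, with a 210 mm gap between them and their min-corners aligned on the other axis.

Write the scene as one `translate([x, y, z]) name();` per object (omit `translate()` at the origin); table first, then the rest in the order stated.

table();
translate([0, 1080, 0]) staircase();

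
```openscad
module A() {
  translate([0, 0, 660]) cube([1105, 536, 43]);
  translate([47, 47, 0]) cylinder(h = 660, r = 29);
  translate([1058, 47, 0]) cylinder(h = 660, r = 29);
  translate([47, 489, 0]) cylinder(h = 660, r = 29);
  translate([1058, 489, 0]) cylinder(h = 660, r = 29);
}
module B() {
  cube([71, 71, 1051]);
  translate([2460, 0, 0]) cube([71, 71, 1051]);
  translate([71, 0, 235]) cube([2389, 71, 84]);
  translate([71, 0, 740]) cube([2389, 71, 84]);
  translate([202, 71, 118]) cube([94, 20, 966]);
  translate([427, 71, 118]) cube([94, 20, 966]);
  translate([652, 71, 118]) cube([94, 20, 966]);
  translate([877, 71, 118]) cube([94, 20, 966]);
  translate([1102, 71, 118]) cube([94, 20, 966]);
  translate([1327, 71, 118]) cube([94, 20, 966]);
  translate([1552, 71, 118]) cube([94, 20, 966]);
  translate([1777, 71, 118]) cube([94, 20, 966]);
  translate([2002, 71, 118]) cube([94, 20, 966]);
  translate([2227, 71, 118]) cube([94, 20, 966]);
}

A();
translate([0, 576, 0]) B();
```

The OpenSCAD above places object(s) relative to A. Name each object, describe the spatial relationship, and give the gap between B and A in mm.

The fence section's nearest face is 40 mm from the table's +y face.

A is a table. B is a fence section. The fence section is on the floor beside the table on its +y side. The gap between the fence section and the table is 40 mm.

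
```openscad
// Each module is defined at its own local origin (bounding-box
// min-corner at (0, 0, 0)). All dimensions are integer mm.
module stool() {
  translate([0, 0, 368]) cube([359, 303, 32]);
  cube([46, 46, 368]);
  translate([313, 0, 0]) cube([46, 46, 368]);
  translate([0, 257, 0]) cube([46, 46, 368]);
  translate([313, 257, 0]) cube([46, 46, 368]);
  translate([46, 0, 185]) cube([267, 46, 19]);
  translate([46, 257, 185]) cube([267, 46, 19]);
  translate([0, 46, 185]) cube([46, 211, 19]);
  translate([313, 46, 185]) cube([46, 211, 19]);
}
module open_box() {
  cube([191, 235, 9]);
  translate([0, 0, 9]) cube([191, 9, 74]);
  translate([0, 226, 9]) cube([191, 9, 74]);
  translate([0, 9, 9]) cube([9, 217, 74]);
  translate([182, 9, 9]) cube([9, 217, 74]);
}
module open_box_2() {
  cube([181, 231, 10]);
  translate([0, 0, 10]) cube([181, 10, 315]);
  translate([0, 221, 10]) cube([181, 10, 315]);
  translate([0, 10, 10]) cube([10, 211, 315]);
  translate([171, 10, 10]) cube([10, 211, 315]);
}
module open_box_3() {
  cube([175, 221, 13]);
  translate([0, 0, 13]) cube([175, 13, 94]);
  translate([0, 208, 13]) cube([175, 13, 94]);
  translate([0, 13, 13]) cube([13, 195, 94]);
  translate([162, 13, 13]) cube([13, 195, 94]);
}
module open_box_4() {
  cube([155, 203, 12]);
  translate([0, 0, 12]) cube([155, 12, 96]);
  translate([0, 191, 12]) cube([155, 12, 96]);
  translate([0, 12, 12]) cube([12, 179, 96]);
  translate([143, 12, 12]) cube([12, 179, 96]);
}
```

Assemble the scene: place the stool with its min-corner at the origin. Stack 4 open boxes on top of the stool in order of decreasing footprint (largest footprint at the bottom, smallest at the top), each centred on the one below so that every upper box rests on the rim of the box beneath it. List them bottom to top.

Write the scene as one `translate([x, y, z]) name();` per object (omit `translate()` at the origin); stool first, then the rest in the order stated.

stool();
translate([84, 34, 400]) open_box();
translate([89, 36, 483]) open_box_2();
translate([92, 41, 808]) open_box_3();
translate([102, 50, 915]) open_box_4();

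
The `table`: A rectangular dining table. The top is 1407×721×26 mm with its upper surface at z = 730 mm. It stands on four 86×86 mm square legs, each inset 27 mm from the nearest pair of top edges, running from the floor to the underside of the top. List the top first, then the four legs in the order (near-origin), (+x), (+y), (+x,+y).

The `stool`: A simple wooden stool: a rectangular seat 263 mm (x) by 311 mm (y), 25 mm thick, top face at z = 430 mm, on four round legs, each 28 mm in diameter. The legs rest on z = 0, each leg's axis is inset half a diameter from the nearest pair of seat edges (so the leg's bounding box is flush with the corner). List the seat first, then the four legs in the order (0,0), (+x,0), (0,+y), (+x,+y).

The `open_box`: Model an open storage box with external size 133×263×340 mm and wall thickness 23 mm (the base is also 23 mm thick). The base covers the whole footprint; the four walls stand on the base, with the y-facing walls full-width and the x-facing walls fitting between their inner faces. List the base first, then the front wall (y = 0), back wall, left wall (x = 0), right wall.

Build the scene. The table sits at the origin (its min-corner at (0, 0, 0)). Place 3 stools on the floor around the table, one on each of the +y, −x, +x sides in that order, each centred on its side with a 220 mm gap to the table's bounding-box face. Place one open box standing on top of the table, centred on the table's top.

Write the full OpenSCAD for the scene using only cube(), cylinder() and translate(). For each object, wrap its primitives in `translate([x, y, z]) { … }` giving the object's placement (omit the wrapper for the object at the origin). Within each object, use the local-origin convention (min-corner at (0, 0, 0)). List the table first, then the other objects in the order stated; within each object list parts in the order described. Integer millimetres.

translate([0, 0, 704]) cube([1407, 721, 26]);
translate([27, 27, 0]) cube([86, 86, 704]);
translate([1294, 27, 0]) cube([86, 86, 704]);
translate([27, 608, 0]) cube([86, 86, 704]);
translate([1294, 608, 0]) cube([86, 86, 704]);
translate([572, 941, 0]) {
  translate([0, 0, 405]) cube([263, 311, 25]);
  translate([14, 14, 0]) cylinder(h = 405, r = 14);
  translate([249, 14, 0]) cylinder(h = 405, r = 14);
  translate([14, 297, 0]) cylinder(h = 405, r = 14);
  translate([249, 297, 0]) cylinder(h = 405, r = 14);
}
translate([-483, 205, 0]) {
  translate([0, 0, 405]) cube([263, 311, 25]);
  translate([14, 14, 0]) cylinder(h = 405, r = 14);
  translate([249, 14, 0]) cylinder(h = 405, r = 14);
  translate([14, 297, 0]) cylinder(h = 405, r = 14);
  translate([249, 297, 0]) cylinder(h = 405, r = 14);
}
translate([1627, 205, 0]) {
  translate([0, 0, 405]) cube([263, 311, 25]);
  translate([14, 14, 0]) cylinder(h = 405, r = 14);
  translate([249, 14, 0]) cylinder(h = 405, r = 14);
  translate([14, 297, 0]) cylinder(h = 405, r = 14);
  translate([249, 297, 0]) cylinder(h = 405, r = 14);
}
translate([637, 229, 730]) {
  cube([133, 263, 23]);
  translate([0, 0, 23]) cube([133, 23, 317]);
  translate([0, 240, 23]) cube([133, 23, 317]);
  translate([0, 23, 23]) cube([23, 217, 317]);
  translate([110, 23, 23]) cube([23, 217, 317]);
}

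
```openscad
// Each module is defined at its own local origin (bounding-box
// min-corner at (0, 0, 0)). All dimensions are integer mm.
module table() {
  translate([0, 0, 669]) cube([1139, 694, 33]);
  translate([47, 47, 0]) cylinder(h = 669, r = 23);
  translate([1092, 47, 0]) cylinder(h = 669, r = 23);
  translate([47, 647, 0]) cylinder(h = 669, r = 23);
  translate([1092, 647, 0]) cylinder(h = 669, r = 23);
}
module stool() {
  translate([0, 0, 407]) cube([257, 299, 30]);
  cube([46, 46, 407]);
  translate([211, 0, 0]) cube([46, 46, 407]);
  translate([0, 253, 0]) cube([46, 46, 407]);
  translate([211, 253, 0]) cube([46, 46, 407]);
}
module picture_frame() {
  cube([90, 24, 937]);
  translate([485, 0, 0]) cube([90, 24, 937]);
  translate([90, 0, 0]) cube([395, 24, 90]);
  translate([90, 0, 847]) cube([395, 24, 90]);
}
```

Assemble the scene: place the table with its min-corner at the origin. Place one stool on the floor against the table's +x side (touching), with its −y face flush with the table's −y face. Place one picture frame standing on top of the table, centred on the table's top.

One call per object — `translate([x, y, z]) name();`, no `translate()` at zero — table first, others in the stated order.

table();
translate([1139, 0, 0]) stool();
translate([282, 335, 702]) picture_frame();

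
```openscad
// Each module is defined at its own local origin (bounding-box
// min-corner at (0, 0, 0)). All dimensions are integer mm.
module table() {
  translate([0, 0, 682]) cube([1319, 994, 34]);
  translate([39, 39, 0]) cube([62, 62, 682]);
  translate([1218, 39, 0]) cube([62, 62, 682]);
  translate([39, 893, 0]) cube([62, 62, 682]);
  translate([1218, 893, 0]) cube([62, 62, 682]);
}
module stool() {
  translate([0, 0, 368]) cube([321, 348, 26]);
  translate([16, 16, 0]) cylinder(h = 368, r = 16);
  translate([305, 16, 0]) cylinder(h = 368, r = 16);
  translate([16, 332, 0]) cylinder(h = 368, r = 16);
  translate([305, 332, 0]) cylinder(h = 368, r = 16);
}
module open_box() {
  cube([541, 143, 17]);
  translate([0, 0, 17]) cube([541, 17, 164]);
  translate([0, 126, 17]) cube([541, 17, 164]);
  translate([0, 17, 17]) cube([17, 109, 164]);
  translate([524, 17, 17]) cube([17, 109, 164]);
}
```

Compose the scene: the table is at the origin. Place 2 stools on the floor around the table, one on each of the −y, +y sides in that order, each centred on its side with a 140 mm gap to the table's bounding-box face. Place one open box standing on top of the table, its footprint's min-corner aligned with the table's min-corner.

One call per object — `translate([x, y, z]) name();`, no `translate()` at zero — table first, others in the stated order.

table();
translate([499, -488, 0]) stool();
translate([499, 1134, 0]) stool();
translate([0, 0, 716]) open_box();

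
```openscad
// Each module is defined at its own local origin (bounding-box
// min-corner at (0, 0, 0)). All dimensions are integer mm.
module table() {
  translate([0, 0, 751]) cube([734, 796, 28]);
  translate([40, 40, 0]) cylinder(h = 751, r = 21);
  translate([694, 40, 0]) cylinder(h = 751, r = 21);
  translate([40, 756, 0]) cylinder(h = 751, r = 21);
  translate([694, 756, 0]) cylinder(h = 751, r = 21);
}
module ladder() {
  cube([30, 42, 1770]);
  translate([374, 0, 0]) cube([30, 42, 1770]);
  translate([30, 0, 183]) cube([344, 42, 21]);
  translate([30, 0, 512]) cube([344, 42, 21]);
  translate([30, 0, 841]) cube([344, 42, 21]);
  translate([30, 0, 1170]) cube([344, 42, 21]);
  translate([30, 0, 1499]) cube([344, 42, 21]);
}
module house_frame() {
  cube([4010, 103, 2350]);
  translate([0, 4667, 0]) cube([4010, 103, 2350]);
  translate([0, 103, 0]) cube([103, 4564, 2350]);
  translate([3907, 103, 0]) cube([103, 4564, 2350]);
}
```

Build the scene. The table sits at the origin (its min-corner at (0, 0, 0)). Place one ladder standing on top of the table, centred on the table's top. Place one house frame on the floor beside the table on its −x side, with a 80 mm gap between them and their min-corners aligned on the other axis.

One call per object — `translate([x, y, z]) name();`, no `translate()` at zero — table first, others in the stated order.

table();
translate([165, 377, 779]) ladder();
translate([-4090, 0, 0]) house_frame();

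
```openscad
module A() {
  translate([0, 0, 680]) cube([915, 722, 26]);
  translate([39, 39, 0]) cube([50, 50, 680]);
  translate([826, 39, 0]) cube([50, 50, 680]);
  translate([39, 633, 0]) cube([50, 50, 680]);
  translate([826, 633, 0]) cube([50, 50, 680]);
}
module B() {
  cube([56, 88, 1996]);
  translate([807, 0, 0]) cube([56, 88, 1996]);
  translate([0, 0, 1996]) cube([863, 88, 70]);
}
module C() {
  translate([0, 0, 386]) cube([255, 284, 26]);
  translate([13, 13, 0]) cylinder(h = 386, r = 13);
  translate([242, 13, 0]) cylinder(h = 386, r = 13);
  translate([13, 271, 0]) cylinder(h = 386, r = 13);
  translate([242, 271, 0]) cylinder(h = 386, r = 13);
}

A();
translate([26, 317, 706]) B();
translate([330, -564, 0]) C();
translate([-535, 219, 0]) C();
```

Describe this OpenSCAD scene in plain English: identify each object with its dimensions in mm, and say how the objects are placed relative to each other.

A is a table with a 915×722 mm rectangular top, 26 mm thick, top surface at z = 706 mm, supported by four 50×50 mm square legs, each inset 39 mm from the nearest pair of top edges, running from the floor.

B is a rectangular door frame: two vertical jambs of 56×88 mm section, 1996 mm tall, with a clear opening 751 mm wide between their inner faces. A header 70 mm tall and 88 mm deep lies on top of the jambs and spans the full outside width.

C is a four-legged stool. The seat is a 255×284×26 mm slab whose top surface is at z = 412 mm; four round legs, each 26 mm in diameter, run from the floor (z = 0) to the underside of the seat, each leg's axis is inset half a diameter from the nearest pair of seat edges (so the leg's bounding box is flush with the corner).

The door frame is on top of the table, centred. Two stools sit around the table at the −y, −x sides.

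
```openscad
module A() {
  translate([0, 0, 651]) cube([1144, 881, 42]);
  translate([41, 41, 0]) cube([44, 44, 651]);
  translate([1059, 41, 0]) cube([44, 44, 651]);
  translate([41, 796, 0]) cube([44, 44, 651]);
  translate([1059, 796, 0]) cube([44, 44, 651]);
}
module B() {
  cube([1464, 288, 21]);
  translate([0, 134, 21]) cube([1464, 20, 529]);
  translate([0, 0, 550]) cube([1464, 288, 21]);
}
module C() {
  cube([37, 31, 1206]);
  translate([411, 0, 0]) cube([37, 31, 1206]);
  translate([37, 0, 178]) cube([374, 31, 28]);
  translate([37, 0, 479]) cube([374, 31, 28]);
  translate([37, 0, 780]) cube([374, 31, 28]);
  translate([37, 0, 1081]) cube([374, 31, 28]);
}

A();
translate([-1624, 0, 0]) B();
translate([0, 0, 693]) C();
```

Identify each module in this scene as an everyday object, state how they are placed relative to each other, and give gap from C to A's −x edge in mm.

The ladder's min-x is at 0; the table's min-x is 0; gap = 0 mm.

A is a table. B is an I-beam. C is a ladder. The I-beam is on the floor beside the table on its −x side. The ladder is on top of the table. The gap from the ladder to the table's −x edge is 0 mm.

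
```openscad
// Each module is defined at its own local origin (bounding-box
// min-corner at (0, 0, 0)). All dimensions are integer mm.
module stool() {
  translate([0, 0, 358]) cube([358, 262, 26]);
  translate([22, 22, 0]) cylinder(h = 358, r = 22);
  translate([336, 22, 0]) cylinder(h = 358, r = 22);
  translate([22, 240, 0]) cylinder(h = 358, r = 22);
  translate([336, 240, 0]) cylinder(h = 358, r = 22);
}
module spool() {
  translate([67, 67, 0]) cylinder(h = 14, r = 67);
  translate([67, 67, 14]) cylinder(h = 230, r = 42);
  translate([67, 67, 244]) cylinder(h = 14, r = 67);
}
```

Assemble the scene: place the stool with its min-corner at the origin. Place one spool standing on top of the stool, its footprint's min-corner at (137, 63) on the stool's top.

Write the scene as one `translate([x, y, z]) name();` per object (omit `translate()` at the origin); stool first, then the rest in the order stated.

stool();
translate([137, 63, 384]) spool();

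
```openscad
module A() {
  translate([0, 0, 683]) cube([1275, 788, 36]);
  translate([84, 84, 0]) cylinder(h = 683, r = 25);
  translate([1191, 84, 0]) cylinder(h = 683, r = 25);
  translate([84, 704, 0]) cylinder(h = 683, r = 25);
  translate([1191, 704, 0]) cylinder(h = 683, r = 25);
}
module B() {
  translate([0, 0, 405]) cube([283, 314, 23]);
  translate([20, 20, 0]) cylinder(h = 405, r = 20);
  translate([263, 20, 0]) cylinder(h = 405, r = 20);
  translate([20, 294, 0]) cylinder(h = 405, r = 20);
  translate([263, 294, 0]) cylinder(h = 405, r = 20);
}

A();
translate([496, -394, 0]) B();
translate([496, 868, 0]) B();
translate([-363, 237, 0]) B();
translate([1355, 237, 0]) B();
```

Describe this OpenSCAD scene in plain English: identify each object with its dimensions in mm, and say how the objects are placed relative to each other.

A is a rectangular dining table. The top is 1275×788×36 mm with its upper surface at z = 719 mm. It stands on four round legs of 50 mm diameter, each leg's bounding box inset 59 mm from the nearest pair of top edges, running from the floor to the underside of the top.

B is a four-legged stool. The seat is a 283×314×23 mm slab whose top surface is at z = 428 mm; four round legs, each 40 mm in diameter, run from the floor (z = 0) to the underside of the seat, each leg's axis is inset half a diameter from the nearest pair of seat edges (so the leg's bounding box is flush with the corner).

Four stools sit around the table at the −y, +y, −x, +x sides.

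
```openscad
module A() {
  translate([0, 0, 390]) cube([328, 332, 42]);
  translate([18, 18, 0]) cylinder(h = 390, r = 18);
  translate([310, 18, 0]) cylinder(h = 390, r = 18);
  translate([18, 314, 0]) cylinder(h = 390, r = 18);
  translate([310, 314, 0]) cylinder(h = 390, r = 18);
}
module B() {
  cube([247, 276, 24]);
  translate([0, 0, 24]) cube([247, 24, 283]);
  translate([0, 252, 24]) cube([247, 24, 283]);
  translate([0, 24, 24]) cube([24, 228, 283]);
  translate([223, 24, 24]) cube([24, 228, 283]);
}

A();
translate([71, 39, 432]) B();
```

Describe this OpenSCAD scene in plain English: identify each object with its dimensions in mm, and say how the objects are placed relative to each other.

A is a four-legged stool. The seat is a 328×332×42 mm slab whose top surface is at z = 432 mm; four round legs, each 36 mm in diameter, run from the floor (z = 0) to the underside of the seat, each leg's axis is inset half a diameter from the nearest pair of seat edges (so the leg's bounding box is flush with the corner).

B is an open-topped rectangular box: outside dimensions 247×276×307 mm, with a uniform wall and base thickness of 24 mm. The base is a full 247×276 slab on the floor; four walls sit on top of the base. The front and back walls (the −y and +y sides) span the full width; the two side walls fit between them.

The open box is on top of the stool.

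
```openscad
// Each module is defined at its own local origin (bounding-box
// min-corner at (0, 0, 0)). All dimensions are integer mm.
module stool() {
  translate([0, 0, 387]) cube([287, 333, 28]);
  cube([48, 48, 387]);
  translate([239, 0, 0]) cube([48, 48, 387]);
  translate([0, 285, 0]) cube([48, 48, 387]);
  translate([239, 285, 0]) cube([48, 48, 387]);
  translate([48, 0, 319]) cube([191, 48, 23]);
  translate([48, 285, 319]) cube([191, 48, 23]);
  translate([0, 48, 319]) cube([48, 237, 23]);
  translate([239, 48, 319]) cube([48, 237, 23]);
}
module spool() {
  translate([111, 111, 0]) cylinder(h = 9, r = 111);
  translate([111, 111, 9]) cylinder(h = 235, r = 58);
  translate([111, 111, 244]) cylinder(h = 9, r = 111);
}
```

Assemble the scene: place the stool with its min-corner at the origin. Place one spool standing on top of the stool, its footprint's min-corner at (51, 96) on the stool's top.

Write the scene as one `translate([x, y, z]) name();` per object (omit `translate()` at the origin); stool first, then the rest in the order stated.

stool();
translate([51, 96, 415]) spool();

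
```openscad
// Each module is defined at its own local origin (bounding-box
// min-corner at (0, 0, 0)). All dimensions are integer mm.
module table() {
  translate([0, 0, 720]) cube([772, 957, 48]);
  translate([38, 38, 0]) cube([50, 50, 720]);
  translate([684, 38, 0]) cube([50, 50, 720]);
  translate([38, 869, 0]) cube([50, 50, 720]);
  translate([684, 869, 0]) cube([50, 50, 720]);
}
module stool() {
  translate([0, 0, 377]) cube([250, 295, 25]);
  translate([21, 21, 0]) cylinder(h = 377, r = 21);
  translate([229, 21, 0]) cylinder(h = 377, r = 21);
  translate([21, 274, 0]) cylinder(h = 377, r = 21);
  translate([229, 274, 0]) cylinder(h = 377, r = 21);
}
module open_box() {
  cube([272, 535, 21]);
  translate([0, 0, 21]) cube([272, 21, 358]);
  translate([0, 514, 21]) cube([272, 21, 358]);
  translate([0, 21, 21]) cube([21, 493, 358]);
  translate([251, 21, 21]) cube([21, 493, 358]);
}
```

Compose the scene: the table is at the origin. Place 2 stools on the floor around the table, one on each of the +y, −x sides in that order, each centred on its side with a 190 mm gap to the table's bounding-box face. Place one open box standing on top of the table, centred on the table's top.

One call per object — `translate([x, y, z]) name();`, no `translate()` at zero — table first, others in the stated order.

table();
translate([261, 1147, 0]) stool();
translate([-440, 331, 0]) stool();
translate([250, 211, 768]) open_box();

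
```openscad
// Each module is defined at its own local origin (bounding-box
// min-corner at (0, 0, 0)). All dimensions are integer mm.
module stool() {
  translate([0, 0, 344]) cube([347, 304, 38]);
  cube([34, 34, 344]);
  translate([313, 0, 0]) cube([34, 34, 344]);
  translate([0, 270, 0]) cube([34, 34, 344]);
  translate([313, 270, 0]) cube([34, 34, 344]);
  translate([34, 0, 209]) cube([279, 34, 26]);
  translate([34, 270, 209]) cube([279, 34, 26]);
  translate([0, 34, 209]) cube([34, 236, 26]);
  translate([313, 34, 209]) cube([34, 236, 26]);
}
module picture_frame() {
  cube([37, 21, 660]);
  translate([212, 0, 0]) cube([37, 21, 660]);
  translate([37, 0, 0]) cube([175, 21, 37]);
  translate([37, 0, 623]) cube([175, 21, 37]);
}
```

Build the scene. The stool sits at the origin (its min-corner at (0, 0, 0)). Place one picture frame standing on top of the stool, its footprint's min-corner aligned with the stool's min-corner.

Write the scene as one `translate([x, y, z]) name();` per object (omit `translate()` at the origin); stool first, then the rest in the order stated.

stool();
translate([0, 0, 382]) picture_frame();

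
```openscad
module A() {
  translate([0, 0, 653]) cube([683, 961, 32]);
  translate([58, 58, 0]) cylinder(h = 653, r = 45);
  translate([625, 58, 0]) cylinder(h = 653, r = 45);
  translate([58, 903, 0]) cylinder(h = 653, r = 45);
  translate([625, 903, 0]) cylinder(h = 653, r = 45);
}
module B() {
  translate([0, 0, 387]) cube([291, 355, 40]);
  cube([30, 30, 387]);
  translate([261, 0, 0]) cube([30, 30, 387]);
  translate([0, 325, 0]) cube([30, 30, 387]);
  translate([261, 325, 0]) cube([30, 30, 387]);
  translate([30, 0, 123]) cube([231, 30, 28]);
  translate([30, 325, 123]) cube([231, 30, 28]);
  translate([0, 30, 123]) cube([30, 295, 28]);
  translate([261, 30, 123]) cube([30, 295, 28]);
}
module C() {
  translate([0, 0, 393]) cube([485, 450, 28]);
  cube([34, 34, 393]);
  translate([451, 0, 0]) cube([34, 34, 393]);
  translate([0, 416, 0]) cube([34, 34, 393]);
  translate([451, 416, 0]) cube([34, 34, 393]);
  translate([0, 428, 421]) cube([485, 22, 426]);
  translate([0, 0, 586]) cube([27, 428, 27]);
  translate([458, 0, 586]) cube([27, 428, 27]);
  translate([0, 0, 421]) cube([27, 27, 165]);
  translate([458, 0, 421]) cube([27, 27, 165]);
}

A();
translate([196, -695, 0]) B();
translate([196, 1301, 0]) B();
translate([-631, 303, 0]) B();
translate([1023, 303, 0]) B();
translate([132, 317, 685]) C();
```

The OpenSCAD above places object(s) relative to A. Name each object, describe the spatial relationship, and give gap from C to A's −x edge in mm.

A is a table. B is a stool. C is a chair. Four stools sit around the table at the −y, +y, −x, +x sides. The chair is on top of the table. The gap from the chair to the table's −x edge is 132 mm.

The chair's min-x is at 132; the table's min-x is 0; gap = 132 mm.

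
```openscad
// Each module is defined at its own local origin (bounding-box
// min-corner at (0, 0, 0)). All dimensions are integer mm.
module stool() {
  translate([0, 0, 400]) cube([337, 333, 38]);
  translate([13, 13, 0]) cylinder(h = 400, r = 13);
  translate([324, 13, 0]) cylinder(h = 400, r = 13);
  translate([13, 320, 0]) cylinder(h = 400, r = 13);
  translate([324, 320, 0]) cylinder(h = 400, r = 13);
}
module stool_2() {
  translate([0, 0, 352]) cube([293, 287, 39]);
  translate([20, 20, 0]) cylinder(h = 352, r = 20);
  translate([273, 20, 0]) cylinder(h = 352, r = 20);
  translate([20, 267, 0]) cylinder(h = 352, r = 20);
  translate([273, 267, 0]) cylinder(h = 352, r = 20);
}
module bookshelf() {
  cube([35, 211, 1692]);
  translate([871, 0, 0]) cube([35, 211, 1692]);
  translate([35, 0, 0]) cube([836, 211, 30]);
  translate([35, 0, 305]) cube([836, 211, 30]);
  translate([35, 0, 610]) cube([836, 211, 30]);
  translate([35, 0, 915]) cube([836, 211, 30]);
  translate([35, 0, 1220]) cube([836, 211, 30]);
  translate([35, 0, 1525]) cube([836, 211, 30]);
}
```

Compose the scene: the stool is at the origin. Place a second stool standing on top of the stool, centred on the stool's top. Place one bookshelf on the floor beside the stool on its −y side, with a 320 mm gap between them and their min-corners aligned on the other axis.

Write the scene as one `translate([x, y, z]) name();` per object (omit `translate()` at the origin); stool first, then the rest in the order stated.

stool();
translate([22, 23, 438]) stool_2();
translate([0, -531, 0]) bookshelf();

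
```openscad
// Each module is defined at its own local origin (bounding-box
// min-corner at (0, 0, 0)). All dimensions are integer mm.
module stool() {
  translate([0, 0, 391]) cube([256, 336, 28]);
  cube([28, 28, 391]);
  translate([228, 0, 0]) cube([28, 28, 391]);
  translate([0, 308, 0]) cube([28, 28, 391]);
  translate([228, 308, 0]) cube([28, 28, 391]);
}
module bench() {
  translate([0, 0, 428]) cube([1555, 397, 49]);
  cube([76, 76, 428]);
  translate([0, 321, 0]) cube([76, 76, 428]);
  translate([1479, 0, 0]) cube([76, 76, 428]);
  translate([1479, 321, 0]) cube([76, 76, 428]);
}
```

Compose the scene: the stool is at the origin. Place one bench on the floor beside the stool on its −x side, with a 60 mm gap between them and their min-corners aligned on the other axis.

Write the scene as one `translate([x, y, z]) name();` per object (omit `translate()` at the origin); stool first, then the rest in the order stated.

stool();
translate([-1615, 0, 0]) bench();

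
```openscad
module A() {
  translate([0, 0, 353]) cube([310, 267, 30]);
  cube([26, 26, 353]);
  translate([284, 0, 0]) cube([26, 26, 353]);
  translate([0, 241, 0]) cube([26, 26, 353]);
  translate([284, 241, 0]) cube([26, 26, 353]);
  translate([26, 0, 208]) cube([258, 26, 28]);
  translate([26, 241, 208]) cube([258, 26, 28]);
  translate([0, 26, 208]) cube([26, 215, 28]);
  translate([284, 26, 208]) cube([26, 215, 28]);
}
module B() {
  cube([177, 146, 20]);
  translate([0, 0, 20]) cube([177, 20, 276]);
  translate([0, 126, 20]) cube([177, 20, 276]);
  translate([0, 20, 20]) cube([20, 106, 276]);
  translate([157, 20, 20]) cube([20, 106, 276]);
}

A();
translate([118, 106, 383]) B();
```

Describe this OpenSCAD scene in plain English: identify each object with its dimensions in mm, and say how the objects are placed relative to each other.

A is a simple wooden stool: a rectangular seat 310 mm (x) by 267 mm (y), 30 mm thick, top face at z = 383 mm, on four square legs, each 26×26 mm in cross-section. The legs rest on z = 0, each flush with a corner of the seat. Four stretchers, 26 mm wide and 28 mm tall, connect adjacent legs with their undersides at z = 208 mm, each running between the inner faces of the legs it joins and aligned with the legs' outer faces on the other axis.

B is an open storage box with external size 177×146×296 mm and wall thickness 20 mm (the base is also 20 mm thick). The base covers the whole footprint; the four walls stand on the base, with the y-facing walls full-width and the x-facing walls fitting between their inner faces.

The open box is on top of the stool.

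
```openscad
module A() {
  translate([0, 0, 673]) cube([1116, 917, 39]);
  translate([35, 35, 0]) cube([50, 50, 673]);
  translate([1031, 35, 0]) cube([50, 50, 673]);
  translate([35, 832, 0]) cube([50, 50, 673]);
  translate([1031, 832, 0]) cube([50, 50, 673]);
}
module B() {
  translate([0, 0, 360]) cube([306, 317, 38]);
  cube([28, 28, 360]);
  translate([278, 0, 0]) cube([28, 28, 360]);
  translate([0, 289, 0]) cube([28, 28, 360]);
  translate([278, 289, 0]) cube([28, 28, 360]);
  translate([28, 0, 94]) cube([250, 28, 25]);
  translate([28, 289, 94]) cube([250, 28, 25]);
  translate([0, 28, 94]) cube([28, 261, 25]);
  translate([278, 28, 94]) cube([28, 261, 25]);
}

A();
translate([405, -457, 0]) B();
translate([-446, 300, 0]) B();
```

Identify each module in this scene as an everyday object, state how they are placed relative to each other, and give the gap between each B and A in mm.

Each stool's nearest face is 140 mm from the table's bounding box.

A is a table. B is a stool. Two stools sit around the table at the −y, −x sides. The gap between each stool and the table is 140 mm.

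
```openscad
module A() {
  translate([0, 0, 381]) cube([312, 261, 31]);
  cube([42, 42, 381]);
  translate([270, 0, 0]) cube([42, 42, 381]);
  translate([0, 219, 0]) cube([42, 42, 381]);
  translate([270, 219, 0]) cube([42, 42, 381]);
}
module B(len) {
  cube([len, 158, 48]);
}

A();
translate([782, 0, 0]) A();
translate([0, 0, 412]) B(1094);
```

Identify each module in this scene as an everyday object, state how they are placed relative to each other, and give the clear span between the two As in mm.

A is a stool. B is a beam. A beam spans the tops of two stools. The clear span between the two stools is 470 mm.

Second stool starts at x = 782; first ends at x = 312; clear span = 782 − 312 = 470 mm.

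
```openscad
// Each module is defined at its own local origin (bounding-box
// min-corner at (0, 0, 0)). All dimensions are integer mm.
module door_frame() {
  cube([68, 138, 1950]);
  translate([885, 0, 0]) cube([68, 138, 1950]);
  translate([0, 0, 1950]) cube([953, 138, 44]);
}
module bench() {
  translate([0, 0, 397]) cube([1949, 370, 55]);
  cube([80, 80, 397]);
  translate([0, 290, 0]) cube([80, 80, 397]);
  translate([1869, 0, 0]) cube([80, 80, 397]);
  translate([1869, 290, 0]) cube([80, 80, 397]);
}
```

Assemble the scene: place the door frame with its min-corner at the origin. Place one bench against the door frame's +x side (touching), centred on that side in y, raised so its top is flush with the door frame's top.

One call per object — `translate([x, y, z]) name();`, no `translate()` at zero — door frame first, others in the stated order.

door_frame();
translate([953, -116, 1542]) bench();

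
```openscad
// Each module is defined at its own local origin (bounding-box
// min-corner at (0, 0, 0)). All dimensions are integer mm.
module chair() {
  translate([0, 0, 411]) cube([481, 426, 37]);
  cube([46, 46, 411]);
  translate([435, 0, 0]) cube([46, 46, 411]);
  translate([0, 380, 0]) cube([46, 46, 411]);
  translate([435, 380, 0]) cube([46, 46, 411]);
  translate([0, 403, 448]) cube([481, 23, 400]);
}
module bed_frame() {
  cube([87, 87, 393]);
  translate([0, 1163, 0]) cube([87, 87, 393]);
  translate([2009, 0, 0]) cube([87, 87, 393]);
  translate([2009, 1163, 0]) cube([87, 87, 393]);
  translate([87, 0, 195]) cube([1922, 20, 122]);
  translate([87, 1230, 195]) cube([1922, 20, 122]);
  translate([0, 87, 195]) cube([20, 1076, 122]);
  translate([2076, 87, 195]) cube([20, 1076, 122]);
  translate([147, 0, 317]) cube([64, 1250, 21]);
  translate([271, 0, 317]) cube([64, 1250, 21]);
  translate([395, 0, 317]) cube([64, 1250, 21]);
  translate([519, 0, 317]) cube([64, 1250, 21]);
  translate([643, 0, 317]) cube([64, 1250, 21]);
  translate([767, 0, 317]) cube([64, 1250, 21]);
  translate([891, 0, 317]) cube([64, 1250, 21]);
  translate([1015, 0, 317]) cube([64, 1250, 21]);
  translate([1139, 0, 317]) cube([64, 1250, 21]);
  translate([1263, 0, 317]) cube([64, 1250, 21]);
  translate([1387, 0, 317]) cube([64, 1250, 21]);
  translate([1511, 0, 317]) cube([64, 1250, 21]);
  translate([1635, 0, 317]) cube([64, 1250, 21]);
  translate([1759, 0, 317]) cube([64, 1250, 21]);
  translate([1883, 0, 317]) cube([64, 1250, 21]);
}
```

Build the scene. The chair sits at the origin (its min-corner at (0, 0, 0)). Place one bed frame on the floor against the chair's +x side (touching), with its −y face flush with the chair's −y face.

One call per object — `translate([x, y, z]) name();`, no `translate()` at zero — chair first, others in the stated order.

chair();
translate([481, 0, 0]) bed_frame();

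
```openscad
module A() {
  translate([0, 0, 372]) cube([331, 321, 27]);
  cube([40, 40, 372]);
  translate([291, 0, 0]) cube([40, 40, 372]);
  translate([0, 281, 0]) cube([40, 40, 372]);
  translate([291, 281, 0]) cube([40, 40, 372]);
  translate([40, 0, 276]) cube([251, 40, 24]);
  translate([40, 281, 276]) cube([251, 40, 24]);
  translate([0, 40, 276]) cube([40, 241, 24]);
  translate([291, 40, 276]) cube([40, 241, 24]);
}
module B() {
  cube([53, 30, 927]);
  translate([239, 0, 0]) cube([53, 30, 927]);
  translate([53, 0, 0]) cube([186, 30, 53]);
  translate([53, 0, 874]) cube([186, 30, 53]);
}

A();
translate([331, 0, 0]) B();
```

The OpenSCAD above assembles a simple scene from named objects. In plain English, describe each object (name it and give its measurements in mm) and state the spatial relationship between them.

A is a simple wooden stool: a rectangular seat 331 mm (x) by 321 mm (y), 27 mm thick, top face at z = 399 mm, on four square legs, each 40×40 mm in cross-section. The legs rest on z = 0, each flush with a corner of the seat. Four stretchers, 40 mm wide and 24 mm tall, connect adjacent legs with their undersides at z = 276 mm, each running between the inner faces of the legs it joins and aligned with the legs' outer faces on the other axis.

B is a rectangular picture frame lying in the x–z plane (depth along y). The opening is 186 mm wide (x) by 821 mm tall (z), surrounded by a border 53 mm wide on all four sides. The frame is 30 mm deep and is made of two full-height vertical stiles with two horizontal rails fitted between them.

The picture frame is against the stool's +x side, with their −y faces flush.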